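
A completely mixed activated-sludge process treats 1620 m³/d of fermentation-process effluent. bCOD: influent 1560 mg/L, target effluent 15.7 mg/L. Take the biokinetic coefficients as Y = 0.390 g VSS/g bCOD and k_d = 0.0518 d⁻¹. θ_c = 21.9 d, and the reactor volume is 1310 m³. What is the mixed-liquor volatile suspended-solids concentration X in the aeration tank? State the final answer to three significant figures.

X ≈ 7640 mg/L

X = Y·Q·ΔS·θ_c / [V·(1 + k_d θ_c)] = 0.390 × 1620 × (1560 − 15.7) × 21.9 / [1310 × (1 + 0.0518 × 21.9)] = 7642 mg/L.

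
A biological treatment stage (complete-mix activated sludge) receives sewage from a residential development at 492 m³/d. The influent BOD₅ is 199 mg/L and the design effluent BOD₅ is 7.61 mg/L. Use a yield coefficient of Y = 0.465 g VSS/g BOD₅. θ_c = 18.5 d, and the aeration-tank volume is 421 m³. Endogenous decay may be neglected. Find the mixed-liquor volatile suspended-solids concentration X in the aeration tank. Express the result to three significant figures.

From V·X = Y·Q·(S₀ − S)·θ_c (decay neglected): X = 0.465 × 492 × (199 − 7.61) × 18.5 / 421 = 1924 mg/L.

X ≈ 1920 mg/L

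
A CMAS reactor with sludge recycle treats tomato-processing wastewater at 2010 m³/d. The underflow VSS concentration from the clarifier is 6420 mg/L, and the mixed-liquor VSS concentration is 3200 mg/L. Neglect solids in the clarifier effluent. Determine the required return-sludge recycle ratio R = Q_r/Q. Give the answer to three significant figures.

R ≈ 0.994

R = Q_r/Q = X/(X_r − X) = 3200 / (6420 − 3200) = 0.9938.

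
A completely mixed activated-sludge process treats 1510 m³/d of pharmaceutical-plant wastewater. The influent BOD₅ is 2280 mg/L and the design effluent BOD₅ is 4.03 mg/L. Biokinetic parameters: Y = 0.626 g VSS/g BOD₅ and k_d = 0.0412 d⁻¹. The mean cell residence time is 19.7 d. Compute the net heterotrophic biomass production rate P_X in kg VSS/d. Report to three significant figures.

P_X ≈ 1190 kg VSS/d

Correct the yield for decay: Y_obs = Y/(1 + k_d θ_c) = 0.626 / (1 + 0.0412 × 19.7) = 0.626 / 1.812 = 0.3455.
Q·(S₀ − S) = 1510 × (2280 − 4.03) × 10⁻³ = 3437 kg/d removed.
Net biomass production P_X = Y_obs × Q·(S₀ − S) = 0.3455 × 3437 = 1188 kg VSS/d.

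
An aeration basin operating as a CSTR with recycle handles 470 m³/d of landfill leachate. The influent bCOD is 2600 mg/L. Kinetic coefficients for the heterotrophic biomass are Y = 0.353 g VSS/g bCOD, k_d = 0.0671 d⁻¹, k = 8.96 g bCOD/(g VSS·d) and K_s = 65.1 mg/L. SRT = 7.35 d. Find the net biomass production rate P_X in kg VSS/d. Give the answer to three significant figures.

P_X ≈ 288 kg VSS/d

For a completely mixed reactor with recycle the Lawrence–McCarty relation gives S = K_s·(1 + k_d·θ_c) / [θ_c·(Y·k − k_d) − 1] = 65.1 × (1 + 0.0671 × 7.35) / [7.35 × (0.353 × 8.96 − 0.0671) − 1] = 97.21 / 21.75 = 4.468 mg/L.
Y_obs = Y / (1 + k_d θ_c) = 0.353 / (1 + 0.0671 × 7.35) = 0.353 / 1.493 = 0.2364.
Q·(S₀ − S) = 470 × (2600 − 4.47) × 10⁻³ = 1220 kg/d removed.
So the net sludge growth is P_X = 0.2364 × 1220 = 288.4 kg VSS/d.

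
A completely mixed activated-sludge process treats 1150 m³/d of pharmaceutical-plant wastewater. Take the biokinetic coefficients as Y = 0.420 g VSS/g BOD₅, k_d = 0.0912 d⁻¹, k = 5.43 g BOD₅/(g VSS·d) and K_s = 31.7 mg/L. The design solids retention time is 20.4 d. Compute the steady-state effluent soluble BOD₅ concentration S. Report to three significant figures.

S ≈ 2.08 mg/L

From the Monod/SRT balance for a CMAS, S = K_s·(1+k_d θ_c)/[θ_c·(Y k − k_d) − 1] = 31.7 × (1 + 0.0912 × 20.4) / [20.4 × (0.420 × 5.43 − 0.0912) − 1] = 90.68 / 43.66 = 2.077 mg/L.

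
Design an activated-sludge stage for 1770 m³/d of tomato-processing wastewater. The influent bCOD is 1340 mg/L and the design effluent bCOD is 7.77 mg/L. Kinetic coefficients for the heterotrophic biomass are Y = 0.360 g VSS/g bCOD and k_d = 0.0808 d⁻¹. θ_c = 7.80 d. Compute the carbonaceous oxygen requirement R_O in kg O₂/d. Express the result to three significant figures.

Y_obs = Y / (1 + k_d θ_c) = 0.360 / (1 + 0.0808 × 7.80) = 0.360 / 1.630 = 0.2208.
ΔS = 1340 − 7.77 = 1332 mg/L, so the substrate removal rate is 1770 × 1332/1000 = 2358 kg bCOD/d.
Net sludge production P_X = 0.2208 × 2358 = 520.7 kg VSS/d.
R_O = Q·ΔS − 1.42 P_X = 2358 − 739.4 = 1619 kg O₂/d.

R_O ≈ 1620 kg O₂/d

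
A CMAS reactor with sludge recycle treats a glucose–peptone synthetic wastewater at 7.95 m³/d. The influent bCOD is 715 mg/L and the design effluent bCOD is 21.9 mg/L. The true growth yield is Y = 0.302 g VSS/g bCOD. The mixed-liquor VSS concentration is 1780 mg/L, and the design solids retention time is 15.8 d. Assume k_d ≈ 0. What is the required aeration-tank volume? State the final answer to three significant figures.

Biomass mass balance (decay neglected): V·X = Y·Q·(S₀ − S)·θ_c, so V = 0.302 × 7.95 × (715 − 21.9) × 15.8 / 1780 = 14.77 m³.

V ≈ 14.8 m³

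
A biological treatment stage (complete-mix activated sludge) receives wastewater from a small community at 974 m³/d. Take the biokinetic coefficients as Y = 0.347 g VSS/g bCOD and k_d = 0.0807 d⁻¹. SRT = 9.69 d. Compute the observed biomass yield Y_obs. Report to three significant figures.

Y_obs ≈ 0.195 g VSS/g bCOD

The observed yield is Y_obs = Y/(1 + k_d·θ_c) = 0.347 / (1 + 0.0807 × 9.69) = 0.347 / 1.782 = 0.1947 g VSS per g bCOD removed.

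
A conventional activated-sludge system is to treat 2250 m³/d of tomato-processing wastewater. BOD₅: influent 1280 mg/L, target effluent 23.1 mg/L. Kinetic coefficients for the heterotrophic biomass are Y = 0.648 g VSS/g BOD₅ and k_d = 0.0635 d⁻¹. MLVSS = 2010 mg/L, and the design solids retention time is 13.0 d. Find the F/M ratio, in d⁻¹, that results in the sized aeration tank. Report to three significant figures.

Steady-state biomass mass balance: V·X·(1 + k_d·θ_c) = Y·Q·(S₀ − S)·θ_c, so V = 0.648 × 2250 × (1280 − 23.1) × 13.0 / [2010 × (1 + 0.0635 × 13.0)] = 2.38×10^7 / 3669 = 6493 m³.
Food-to-microorganism ratio F/M = Q S₀ / (V X) = 2250 × 1280 / (6493 × 2010) = 0.2207 d⁻¹.

F/M ≈ 0.221 d⁻¹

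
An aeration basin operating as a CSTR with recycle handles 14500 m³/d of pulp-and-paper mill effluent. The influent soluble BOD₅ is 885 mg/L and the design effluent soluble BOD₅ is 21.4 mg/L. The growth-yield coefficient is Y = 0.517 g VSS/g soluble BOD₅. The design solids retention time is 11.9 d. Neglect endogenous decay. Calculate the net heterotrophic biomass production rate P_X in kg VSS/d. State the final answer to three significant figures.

No decay correction is needed, so Y_obs = Y = 0.517.
Q·(S₀ − S) = 14500 × (885 − 21.4) × 10⁻³ = 12522 kg/d removed.
So the net sludge growth is P_X = 0.5170 × 12522 = 6474 kg VSS/d.

P_X ≈ 6470 kg VSS/d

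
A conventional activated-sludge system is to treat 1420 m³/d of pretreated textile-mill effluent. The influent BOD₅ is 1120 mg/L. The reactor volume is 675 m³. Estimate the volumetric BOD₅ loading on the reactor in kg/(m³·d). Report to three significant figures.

L_v = Q S₀ / V = 1420 × 1120 × 10⁻³ / 675.0 = 2.356 kg/(m³·d).

L_v ≈ 2.36 kg BOD₅/(m³·d)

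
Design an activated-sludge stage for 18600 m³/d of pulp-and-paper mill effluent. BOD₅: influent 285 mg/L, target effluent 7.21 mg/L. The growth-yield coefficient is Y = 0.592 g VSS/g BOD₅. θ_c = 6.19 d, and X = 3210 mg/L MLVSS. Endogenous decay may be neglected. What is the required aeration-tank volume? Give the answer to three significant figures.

V ≈ 5900 m³

With k_d = 0 the design equation reduces to V = Y Q (S₀−S) θ_c / X = 0.592 × 18600 × (285 − 7.21) × 6.19 / 3210 = 5898 m³.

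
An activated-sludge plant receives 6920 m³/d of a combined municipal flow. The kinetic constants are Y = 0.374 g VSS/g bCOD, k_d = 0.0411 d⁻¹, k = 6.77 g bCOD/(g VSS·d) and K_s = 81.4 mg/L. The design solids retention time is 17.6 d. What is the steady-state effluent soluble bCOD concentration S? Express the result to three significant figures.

S ≈ 3.27 mg/L

Effluent substrate depends only on kinetics and SRT: S = K_s(1 + k_d θ_c) / [θ_c(Yk − k_d) − 1] = 81.4 × (1 + 0.0411 × 17.6) / [17.6 × (0.374 × 6.77 − 0.0411) − 1] = 140.3 / 42.84 = 3.275 mg/L.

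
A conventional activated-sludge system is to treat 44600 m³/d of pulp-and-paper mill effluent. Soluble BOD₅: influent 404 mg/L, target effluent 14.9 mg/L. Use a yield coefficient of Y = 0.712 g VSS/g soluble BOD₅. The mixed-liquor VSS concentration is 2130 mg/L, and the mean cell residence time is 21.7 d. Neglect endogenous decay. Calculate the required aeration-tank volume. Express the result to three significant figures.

V·X = Y·Q·ΔS·θ_c gives V = 0.712 × 44600 × (404 − 14.9) × 21.7 / 2130 = 125880 m³.

V ≈ 126000 m³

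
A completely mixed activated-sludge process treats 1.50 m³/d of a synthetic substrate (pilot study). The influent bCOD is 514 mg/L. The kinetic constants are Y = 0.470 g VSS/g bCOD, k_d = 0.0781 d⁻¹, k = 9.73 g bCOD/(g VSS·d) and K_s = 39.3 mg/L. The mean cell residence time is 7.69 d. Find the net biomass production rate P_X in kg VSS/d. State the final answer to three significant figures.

From the Monod/SRT balance for a CMAS, S = K_s·(1+k_d θ_c)/[θ_c·(Y k − k_d) − 1] = 39.3 × (1 + 0.0781 × 7.69) / [7.69 × (0.470 × 9.73 − 0.0781) − 1] = 62.90 / 33.57 = 1.874 mg/L.
Correct the yield for decay: Y_obs = Y/(1 + k_d θ_c) = 0.470 / (1 + 0.0781 × 7.69) = 0.470 / 1.601 = 0.2936.
Substrate removed = Q·(S₀ − S) = 1.50 m³/d × (514 − 1.87) g/m³ = 7.68×10^2 g/d = 0.7682 kg/d.
Biomass produced: P_X = Y_obs·Q·ΔS = 0.2936 × 0.7682 ≈ 0.2256 kg VSS/d.

P_X ≈ 0.226 kg VSS/d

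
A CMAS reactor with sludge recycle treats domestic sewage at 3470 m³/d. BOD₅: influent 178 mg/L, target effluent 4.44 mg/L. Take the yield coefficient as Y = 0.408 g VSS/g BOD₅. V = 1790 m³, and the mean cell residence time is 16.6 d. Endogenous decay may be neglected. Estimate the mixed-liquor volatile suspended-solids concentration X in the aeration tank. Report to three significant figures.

X = Y·Q·ΔS·θ_c / V = 0.408 × 3470 × (178 − 4.44) × 16.6 / 1790 = 2279 mg/L.

X ≈ 2280 mg/L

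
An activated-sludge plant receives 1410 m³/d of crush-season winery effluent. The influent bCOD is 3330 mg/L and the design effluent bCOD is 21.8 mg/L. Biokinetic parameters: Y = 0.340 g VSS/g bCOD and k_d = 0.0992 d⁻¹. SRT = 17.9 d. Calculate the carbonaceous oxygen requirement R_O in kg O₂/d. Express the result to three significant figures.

R_O ≈ 3850 kg O₂/d

Correct the yield for decay: Y_obs = Y/(1 + k_d θ_c) = 0.340 / (1 + 0.0992 × 17.9) = 0.340 / 2.776 = 0.1225.
Mass of bCOD removed per day: Q(S₀ − S) = 1410 × 3308 g/m³ = 4665 kg/d.
Net sludge production P_X = 0.1225 × 4665 = 571.4 kg VSS/d.
Carbonaceous O₂ demand = substrate oxidised − cell-mass equivalent = 4665 − 1.42 × 571.4 = 3853 kg O₂/d.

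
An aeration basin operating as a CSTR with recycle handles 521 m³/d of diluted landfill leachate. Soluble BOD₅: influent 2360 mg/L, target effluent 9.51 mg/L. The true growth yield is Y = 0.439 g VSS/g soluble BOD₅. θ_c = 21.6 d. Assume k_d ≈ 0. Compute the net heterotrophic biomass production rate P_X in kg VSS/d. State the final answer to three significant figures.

No decay correction is needed, so Y_obs = Y = 0.439.
Substrate removed = Q·(S₀ − S) = 521 m³/d × (2360 − 9.51) g/m³ = 1.22×10^6 g/d = 1225 kg/d.
Net biomass production P_X = Y_obs × Q·(S₀ − S) = 0.4390 × 1225 = 537.6 kg VSS/d.

P_X ≈ 538 kg VSS/d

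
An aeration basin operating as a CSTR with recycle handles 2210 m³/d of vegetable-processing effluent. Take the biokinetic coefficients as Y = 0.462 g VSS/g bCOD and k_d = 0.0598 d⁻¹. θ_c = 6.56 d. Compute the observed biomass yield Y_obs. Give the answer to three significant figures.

Y_obs ≈ 0.332 g VSS/g bCOD

Y_obs = Y / (1 + k_d θ_c) = 0.462 / (1 + 0.0598 × 6.56) = 0.462 / 1.392 = 0.3318.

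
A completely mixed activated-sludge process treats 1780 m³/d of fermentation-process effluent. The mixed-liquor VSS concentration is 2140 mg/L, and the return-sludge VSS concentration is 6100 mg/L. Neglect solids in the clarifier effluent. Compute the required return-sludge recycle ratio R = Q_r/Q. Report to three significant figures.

R ≈ 0.540

Mass balance around the secondary clarifier (neglecting effluent solids): R = X / (X_r − X) = 2140 / (6100 − 2140) = 0.5404.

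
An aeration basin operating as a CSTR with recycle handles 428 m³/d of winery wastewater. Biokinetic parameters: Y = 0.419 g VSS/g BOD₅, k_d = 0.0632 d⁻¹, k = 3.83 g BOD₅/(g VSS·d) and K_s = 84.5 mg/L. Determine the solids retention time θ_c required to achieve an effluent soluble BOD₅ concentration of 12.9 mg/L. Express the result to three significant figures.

At the target effluent, Y k S/(K_s+S) = 0.419×3.83×12.9/97.40 = 0.2125 d⁻¹.
1/θ_c = 0.2125 − 0.0632 = 0.1493 d⁻¹, so θ_c = 6.696 d.

θ_c ≈ 6.70 d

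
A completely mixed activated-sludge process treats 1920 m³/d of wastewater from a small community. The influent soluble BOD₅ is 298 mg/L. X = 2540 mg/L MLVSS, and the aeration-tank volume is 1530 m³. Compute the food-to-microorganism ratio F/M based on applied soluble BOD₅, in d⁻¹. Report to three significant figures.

Food-to-microorganism ratio F/M = Q S₀ / (V X) = 1920 × 298 / (1530 × 2540) = 0.1472 d⁻¹.

F/M ≈ 0.147 d⁻¹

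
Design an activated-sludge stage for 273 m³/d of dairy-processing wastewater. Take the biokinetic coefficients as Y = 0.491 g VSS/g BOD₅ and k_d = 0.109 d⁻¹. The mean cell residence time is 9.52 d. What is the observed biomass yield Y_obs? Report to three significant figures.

Y_obs = Y / (1 + k_d θ_c) = 0.491 / (1 + 0.109 × 9.52) = 0.491 / 2.038 = 0.2410.

Y_obs ≈ 0.241 g VSS/g BOD₅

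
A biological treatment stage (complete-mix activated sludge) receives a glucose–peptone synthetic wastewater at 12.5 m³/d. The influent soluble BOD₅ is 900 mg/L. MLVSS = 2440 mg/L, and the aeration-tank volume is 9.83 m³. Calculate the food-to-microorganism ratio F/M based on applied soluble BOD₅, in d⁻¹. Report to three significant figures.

F/M = Q·S₀ / (V·X) = 12.5 × 900 / (9.830 × 2440) = 0.4690 g soluble BOD₅·(g VSS·d)⁻¹.

F/M ≈ 0.469 d⁻¹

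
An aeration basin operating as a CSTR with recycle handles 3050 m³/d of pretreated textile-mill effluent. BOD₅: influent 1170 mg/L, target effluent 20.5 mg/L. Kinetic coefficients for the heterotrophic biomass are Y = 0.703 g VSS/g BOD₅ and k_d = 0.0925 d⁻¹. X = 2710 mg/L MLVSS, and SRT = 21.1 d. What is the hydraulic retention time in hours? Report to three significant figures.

Steady-state biomass mass balance: V·X·(1 + k_d·θ_c) = Y·Q·(S₀ − S)·θ_c, so V = 0.703 × 3050 × (1170 − 20.5) × 21.1 / [2710 × (1 + 0.0925 × 21.1)] = 5.2×10^7 / 7999 = 6501 m³.
Hydraulic retention time τ = V/Q = 6501 / 3050 = 2.132 d = 51.16 h.

τ ≈ 51.2 h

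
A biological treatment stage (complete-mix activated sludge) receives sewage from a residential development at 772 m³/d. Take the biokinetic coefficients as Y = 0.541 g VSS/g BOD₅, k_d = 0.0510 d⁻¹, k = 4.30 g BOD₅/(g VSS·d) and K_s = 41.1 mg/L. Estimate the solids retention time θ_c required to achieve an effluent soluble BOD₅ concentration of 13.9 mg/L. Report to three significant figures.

At the target effluent, Y k S/(K_s+S) = 0.541×4.30×13.9/55.00 = 0.5879 d⁻¹.
1/θ_c = 0.5879 − 0.0510 = 0.5369 d⁻¹, so θ_c = 1.862 d.

θ_c ≈ 1.86 d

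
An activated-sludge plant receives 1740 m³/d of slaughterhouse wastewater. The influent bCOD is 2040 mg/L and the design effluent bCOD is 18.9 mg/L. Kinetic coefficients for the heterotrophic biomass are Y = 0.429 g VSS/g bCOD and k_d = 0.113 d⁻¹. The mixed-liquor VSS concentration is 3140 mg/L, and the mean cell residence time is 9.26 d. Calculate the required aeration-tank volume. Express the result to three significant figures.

V ≈ 2170 m³

Steady-state biomass mass balance: V·X·(1 + k_d·θ_c) = Y·Q·(S₀ − S)·θ_c, so V = 0.429 × 1740 × (2040 − 18.9) × 9.26 / [3140 × (1 + 0.113 × 9.26)] = 1.4×10^7 / 6426 = 2174 m³.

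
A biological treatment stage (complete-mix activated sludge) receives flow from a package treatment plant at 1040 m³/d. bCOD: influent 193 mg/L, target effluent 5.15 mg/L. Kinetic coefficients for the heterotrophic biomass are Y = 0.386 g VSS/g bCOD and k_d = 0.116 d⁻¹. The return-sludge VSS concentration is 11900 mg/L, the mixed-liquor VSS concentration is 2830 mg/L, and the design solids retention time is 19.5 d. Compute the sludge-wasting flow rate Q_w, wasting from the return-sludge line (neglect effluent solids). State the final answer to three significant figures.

From the SRT design equation V = Y Q (S₀−S) θ_c / [X (1 + k_d θ_c)] = 0.386 × 1040 × (193 − 5.15) × 19.5 / [2830 × (1 + 0.116 × 19.5)] = 1.47×10^6 / 9231 = 159.3 m³.
Wasting from the return line (neglecting effluent solids): Q_w = V·X / (θ_c·X_r) = 159.3 × 2830 / (19.5 × 11900) = 1.943 m³/d.

Q_w ≈ 1.94 m³/d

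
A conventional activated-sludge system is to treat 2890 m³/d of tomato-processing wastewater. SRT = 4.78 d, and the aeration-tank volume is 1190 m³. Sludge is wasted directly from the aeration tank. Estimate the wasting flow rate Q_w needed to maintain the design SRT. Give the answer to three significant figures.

With mixed-liquor wasting, θ_c = V/Q_w, so Q_w = V/θ_c = 1190/4.78 = 249.0 m³/d.

Q_w ≈ 249 m³/d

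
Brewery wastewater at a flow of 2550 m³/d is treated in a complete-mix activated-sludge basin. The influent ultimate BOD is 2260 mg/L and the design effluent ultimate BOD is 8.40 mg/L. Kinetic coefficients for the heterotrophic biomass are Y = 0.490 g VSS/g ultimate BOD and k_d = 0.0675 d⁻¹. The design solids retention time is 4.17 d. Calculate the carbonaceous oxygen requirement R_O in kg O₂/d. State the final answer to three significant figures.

R_O ≈ 2620 kg O₂/d

Correct the yield for decay: Y_obs = Y/(1 + k_d θ_c) = 0.490 / (1 + 0.0675 × 4.17) = 0.490 / 1.281 = 0.3824.
Mass of ultimate BOD removed per day: Q(S₀ − S) = 2550 × 2252 g/m³ = 5742 kg/d.
Biomass synthesised: P_X = Y_obs × 5742 = 2195 kg VSS/d.
R_O = Q·ΔS − 1.42 P_X = 5742 − 3117 = 2624 kg O₂/d.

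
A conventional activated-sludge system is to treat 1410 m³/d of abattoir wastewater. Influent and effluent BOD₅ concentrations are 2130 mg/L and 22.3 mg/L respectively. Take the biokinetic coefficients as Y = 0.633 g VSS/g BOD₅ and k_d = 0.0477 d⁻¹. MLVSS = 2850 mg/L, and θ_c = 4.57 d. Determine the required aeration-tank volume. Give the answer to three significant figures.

From the SRT design equation V = Y Q (S₀−S) θ_c / [X (1 + k_d θ_c)] = 0.633 × 1410 × (2130 − 22.3) × 4.57 / [2850 × (1 + 0.0477 × 4.57)] = 8.6×10^6 / 3471 = 2477 m³.

V ≈ 2480 m³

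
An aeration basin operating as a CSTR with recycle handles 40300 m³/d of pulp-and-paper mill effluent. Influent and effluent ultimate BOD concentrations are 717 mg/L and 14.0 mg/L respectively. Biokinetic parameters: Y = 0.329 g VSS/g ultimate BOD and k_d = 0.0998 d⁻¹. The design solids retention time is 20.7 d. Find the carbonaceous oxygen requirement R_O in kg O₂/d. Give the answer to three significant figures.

R_O ≈ 24000 kg O₂/d

The observed yield is Y_obs = Y/(1 + k_d·θ_c) = 0.329 / (1 + 0.0998 × 20.7) = 0.329 / 3.066 = 0.1073 g VSS per g ultimate BOD removed.
Q·(S₀ − S) = 40300 × (717 − 14.0) × 10⁻³ = 28331 kg/d removed.
Biomass synthesised: P_X = Y_obs × 28331 = 3040 kg VSS/d.
Carbonaceous O₂ demand = substrate oxidised − cell-mass equivalent = 28331 − 1.42 × 3040 = 24014 kg O₂/d.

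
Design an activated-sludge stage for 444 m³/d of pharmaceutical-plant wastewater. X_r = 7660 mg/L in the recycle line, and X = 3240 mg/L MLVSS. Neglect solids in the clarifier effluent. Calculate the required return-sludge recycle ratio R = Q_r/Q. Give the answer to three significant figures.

Solids balance on the clarifier gives (1+R)X = R·X_r, so R = X/(X_r − X) = 3240 / (7660 − 3240) = 0.7330.

R ≈ 0.733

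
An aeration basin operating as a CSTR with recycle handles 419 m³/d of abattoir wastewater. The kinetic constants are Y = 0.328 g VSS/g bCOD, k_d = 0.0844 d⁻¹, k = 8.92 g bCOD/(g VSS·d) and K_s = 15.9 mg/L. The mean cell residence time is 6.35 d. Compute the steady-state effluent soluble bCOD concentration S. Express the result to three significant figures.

S ≈ 1.43 mg/L

From the Monod/SRT balance for a CMAS, S = K_s·(1+k_d θ_c)/[θ_c·(Y k − k_d) − 1] = 15.9 × (1 + 0.0844 × 6.35) / [6.35 × (0.328 × 8.92 − 0.0844) − 1] = 24.42 / 17.04 = 1.433 mg/L.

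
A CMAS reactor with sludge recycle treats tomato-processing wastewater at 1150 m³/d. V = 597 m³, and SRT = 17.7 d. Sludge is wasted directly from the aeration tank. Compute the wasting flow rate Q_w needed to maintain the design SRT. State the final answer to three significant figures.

For wasting at MLVSS concentration, Q_w = V/θ_c = 597.0/17.7 = 33.73 m³/d.

Q_w ≈ 33.7 m³/d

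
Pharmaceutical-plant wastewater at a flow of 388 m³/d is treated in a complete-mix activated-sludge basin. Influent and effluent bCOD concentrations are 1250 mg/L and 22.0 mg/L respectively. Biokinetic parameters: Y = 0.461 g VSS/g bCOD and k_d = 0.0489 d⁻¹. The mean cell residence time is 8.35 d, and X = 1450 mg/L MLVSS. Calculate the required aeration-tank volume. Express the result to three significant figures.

V ≈ 898 m³

From the SRT design equation V = Y Q (S₀−S) θ_c / [X (1 + k_d θ_c)] = 0.461 × 388 × (1250 − 22.0) × 8.35 / [1450 × (1 + 0.0489 × 8.35)] = 1.83×10^6 / 2042 = 898.2 m³.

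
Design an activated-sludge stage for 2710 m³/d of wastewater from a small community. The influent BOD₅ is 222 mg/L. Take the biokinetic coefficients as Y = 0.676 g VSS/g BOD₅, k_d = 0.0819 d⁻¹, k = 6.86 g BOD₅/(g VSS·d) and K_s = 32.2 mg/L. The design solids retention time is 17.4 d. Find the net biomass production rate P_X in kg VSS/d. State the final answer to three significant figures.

From the Monod/SRT balance for a CMAS, S = K_s·(1+k_d θ_c)/[θ_c·(Y k − k_d) − 1] = 32.2 × (1 + 0.0819 × 17.4) / [17.4 × (0.676 × 6.86 − 0.0819) − 1] = 78.09 / 78.27 = 0.9977 mg/L.
Observed yield with endogenous decay: Y_obs = Y / (1 + k_d·θ_c) = 0.676 / (1 + 0.0819 × 17.4) = 0.676 / 2.425 = 0.2788 g VSS/g BOD₅.
ΔS = 222 − 0.998 = 221.0 mg/L, so the substrate removal rate is 2710 × 221.0/1000 = 598.9 kg BOD₅/d.
Biomass produced: P_X = Y_obs·Q·ΔS = 0.2788 × 598.9 ≈ 167.0 kg VSS/d.

P_X ≈ 167 kg VSS/d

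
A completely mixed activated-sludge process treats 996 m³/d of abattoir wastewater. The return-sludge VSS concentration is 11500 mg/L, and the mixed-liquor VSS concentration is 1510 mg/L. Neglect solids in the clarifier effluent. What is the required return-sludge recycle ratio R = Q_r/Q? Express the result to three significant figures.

R = Q_r/Q = X/(X_r − X) = 1510 / (11500 − 1510) = 0.1512.

R ≈ 0.151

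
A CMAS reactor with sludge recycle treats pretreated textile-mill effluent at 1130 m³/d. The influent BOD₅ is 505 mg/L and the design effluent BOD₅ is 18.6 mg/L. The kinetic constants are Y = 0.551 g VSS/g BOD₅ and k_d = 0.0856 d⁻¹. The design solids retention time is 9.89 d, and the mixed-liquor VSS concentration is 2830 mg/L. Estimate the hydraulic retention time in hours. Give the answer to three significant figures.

τ ≈ 12.2 h

Rearranging the biomass balance for a CMAS with decay, V = Y·Q·ΔS·θ_c / [X·(1+k_d θ_c)] = 0.551 × 1130 × (505 − 18.6) × 9.89 / [2830 × (1 + 0.0856 × 9.89)] = 3×10^6 / 5226 = 573.1 m³.
τ = V/Q = 573.1/1130 = 0.5072 d, or 12.17 h.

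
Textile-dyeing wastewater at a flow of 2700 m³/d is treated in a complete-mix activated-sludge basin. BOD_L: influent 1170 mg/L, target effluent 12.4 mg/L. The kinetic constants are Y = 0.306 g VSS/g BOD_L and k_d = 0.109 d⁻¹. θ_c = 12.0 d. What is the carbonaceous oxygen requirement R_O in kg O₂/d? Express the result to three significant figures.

R_O ≈ 2540 kg O₂/d

Observed yield with endogenous decay: Y_obs = Y / (1 + k_d·θ_c) = 0.306 / (1 + 0.109 × 12.0) = 0.306 / 2.308 = 0.1326 g VSS/g BOD_L.
Q·(S₀ − S) = 2700 × (1170 − 12.4) × 10⁻³ = 3126 kg/d removed.
P_X = Y_obs·Q·(S₀ − S) = 0.1326 × 3126 = 414.4 kg VSS/d.
R_O = Q·ΔS − 1.42 P_X = 3126 − 588.4 = 2537 kg O₂/d.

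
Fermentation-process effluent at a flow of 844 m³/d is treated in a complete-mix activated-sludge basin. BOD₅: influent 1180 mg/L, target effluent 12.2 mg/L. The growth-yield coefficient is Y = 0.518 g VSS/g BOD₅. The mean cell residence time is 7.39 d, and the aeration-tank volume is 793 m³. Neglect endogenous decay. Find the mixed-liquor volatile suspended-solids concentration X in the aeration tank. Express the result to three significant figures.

X ≈ 4760 mg/L

X = Y·Q·ΔS·θ_c / V = 0.518 × 844 × (1180 − 12.2) × 7.39 / 793 = 4758 mg/L.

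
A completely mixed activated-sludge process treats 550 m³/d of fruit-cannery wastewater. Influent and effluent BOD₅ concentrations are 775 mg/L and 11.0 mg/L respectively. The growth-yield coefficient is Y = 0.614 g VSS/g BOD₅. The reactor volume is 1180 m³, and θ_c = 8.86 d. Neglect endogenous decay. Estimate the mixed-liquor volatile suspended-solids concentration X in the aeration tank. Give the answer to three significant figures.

From V·X = Y·Q·(S₀ − S)·θ_c (decay neglected): X = 0.614 × 550 × (775 − 11.0) × 8.86 / 1180 = 1937 mg/L.

X ≈ 1940 mg/L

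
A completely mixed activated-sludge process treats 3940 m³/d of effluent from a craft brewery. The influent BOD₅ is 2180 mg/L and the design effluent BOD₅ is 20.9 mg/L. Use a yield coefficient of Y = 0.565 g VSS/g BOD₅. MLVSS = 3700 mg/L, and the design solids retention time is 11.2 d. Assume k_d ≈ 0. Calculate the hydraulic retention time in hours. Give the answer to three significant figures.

Biomass mass balance (decay neglected): V·X = Y·Q·(S₀ − S)·θ_c, so V = 0.565 × 3940 × (2180 − 20.9) × 11.2 / 3700 = 14549 m³.
τ = V/Q = 14549/3940 = 3.693 d, or 88.62 h.

τ ≈ 88.6 h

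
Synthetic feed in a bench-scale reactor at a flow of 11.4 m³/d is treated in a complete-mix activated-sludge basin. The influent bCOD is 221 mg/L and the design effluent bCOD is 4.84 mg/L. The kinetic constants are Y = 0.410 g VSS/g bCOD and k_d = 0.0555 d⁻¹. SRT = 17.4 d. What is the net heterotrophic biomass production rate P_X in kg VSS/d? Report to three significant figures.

P_X ≈ 0.514 kg VSS/d

Y_obs = Y / (1 + k_d θ_c) = 0.410 / (1 + 0.0555 × 17.4) = 0.410 / 1.966 = 0.2086.
ΔS = 221 − 4.84 = 216.2 mg/L, so the substrate removal rate is 11.4 × 216.2/1000 = 2.464 kg bCOD/d.
Net biomass production P_X = Y_obs × Q·(S₀ − S) = 0.2086 × 2.464 = 0.5140 kg VSS/d.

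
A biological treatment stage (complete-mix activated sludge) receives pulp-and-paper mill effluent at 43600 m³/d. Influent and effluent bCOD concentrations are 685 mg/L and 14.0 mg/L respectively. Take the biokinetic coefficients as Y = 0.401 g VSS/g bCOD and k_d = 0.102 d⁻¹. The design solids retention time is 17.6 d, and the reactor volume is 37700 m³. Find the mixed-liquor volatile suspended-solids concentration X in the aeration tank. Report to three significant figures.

Solving the biomass balance for X: X = Y Q (S₀−S) θ_c / [V (1+k_d θ_c)] = 0.401 × 43600 × (685 − 14.0) × 17.6 / [37700 × (1 + 0.102 × 17.6)] = 1959 mg/L.

X ≈ 1960 mg/L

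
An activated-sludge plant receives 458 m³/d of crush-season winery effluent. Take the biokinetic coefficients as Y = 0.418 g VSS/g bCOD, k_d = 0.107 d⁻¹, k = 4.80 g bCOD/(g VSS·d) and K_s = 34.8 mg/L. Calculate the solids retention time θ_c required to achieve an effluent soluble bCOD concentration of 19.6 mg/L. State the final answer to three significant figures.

θ_c ≈ 1.62 d

From 1/θ_c = Y·k·S/(K_s + S) − k_d: Y·k·S/(K_s+S) = 0.418 × 4.80 × 19.6 / (34.8 + 19.6) = 0.7229 d⁻¹.
Then 1/θ_c = μ − k_d = 0.7229 − 0.107 = 0.6159 d⁻¹, giving θ_c = 1.624 d.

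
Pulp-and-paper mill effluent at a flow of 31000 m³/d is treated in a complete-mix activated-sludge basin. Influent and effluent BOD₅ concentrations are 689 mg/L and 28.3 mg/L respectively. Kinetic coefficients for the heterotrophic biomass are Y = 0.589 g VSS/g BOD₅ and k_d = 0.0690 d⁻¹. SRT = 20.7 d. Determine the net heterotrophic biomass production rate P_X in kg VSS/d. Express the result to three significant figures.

Y_obs = Y / (1 + k_d θ_c) = 0.589 / (1 + 0.0690 × 20.7) = 0.589 / 2.428 = 0.2426.
ΔS = 689 − 28.3 = 660.7 mg/L, so the substrate removal rate is 31000 × 660.7/1000 = 20482 kg BOD₅/d.
So the net sludge growth is P_X = 0.2426 × 20482 = 4968 kg VSS/d.

P_X ≈ 4970 kg VSS/d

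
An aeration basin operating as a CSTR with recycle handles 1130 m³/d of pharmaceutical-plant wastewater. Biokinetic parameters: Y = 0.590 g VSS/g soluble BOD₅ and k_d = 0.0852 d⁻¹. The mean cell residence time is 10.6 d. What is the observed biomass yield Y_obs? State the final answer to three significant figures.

Y_obs ≈ 0.310 g VSS/g soluble BOD₅

Observed yield with endogenous decay: Y_obs = Y / (1 + k_d·θ_c) = 0.590 / (1 + 0.0852 × 10.6) = 0.590 / 1.903 = 0.3100 g VSS/g soluble BOD₅.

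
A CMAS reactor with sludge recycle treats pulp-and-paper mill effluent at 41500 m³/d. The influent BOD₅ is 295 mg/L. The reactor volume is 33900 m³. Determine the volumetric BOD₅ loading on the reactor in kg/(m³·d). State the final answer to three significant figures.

Applied BOD₅ load per unit volume = Q·S₀/V = (41500 × 295/1000)/33900 = 0.3611 kg BOD₅·m⁻³·d⁻¹.

L_v ≈ 0.361 kg BOD₅/(m³·d)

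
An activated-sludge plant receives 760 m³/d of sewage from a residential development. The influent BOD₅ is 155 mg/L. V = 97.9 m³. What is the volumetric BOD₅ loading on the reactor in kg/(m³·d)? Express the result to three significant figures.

Volumetric loading L_v = Q·S₀ / V = 760 × 155 g/m³ / 97.90 m³ = 1203 g/(m³·d) = 1.203 kg BOD₅/(m³·d).

L_v ≈ 1.20 kg BOD₅/(m³·d)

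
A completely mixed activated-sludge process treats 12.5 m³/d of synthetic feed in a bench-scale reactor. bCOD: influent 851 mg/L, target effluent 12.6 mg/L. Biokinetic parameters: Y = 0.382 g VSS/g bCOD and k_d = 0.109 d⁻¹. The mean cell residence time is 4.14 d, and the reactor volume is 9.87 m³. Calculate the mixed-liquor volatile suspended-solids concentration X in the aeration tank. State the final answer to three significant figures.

Solving the biomass balance for X: X = Y Q (S₀−S) θ_c / [V (1+k_d θ_c)] = 0.382 × 12.5 × (851 − 12.6) × 4.14 / [9.87 × (1 + 0.109 × 4.14)] = 1157 mg/L.

X ≈ 1160 mg/L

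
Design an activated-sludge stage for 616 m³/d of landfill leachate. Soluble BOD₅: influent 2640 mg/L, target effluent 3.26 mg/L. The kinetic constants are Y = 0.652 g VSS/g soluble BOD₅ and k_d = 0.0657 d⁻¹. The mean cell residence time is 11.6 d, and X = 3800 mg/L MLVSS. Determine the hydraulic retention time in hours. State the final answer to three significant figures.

Rearranging the biomass balance for a CMAS with decay, V = Y·Q·ΔS·θ_c / [X·(1+k_d θ_c)] = 0.652 × 616 × (2640 − 3.26) × 11.6 / [3800 × (1 + 0.0657 × 11.6)] = 1.23×10^7 / 6696 = 1835 m³.
τ = V/Q = 1835/616 = 2.978 d, or 71.48 h.

τ ≈ 71.5 h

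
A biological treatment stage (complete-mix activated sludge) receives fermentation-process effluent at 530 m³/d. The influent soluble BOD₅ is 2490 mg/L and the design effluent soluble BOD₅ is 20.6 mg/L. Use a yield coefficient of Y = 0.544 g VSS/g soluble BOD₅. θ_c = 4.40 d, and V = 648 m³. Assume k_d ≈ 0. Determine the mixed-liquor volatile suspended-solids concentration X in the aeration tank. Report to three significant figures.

Without decay, X = Y Q (S₀−S) θ_c / V = 0.544 × 530 × (2490 − 20.6) × 4.40 / 648 = 4834 mg/L.

X ≈ 4830 mg/L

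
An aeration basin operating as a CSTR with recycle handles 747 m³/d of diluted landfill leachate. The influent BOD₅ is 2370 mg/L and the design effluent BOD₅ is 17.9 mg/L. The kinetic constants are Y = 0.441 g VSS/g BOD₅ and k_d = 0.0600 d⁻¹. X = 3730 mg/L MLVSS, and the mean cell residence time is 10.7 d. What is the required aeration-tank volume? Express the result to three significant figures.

Steady-state biomass mass balance: V·X·(1 + k_d·θ_c) = Y·Q·(S₀ − S)·θ_c, so V = 0.441 × 747 × (2370 − 17.9) × 10.7 / [3730 × (1 + 0.0600 × 10.7)] = 8.29×10^6 / 6125 = 1354 m³.

V ≈ 1350 m³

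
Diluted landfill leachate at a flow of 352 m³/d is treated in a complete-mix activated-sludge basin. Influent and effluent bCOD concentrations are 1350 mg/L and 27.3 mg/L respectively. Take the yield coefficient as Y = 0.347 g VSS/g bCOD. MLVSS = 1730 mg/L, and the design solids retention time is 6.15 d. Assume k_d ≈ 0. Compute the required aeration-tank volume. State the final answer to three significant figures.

V ≈ 574 m³

Biomass mass balance (decay neglected): V·X = Y·Q·(S₀ − S)·θ_c, so V = 0.347 × 352 × (1350 − 27.3) × 6.15 / 1730 = 574.3 m³.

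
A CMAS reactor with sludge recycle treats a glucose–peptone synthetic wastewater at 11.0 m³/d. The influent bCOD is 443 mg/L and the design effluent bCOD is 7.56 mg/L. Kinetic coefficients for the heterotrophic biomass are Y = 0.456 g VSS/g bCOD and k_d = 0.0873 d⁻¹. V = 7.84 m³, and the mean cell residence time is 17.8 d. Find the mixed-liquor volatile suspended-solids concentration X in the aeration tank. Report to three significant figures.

X = Y·Q·ΔS·θ_c / [V·(1 + k_d θ_c)] = 0.456 × 11.0 × (443 − 7.56) × 17.8 / [7.84 × (1 + 0.0873 × 17.8)] = 1942 mg/L.

X ≈ 1940 mg/L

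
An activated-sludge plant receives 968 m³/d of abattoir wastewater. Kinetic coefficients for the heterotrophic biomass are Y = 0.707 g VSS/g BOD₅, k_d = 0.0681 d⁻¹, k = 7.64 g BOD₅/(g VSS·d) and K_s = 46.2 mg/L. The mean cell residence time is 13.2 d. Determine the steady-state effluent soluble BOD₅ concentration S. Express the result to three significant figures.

S ≈ 1.26 mg/L

For a completely mixed reactor with recycle the Lawrence–McCarty relation gives S = K_s·(1 + k_d·θ_c) / [θ_c·(Y·k − k_d) − 1] = 46.2 × (1 + 0.0681 × 13.2) / [13.2 × (0.707 × 7.64 − 0.0681) − 1] = 87.73 / 69.40 = 1.264 mg/L.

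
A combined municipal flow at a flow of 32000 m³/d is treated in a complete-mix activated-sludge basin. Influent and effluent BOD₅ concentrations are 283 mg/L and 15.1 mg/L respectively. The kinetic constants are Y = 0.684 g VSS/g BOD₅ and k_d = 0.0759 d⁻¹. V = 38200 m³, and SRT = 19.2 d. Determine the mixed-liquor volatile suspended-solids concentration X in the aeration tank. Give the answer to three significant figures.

X ≈ 1200 mg/L

X = Y·Q·ΔS·θ_c / [V·(1 + k_d θ_c)] = 0.684 × 32000 × (283 − 15.1) × 19.2 / [38200 × (1 + 0.0759 × 19.2)] = 1199 mg/L.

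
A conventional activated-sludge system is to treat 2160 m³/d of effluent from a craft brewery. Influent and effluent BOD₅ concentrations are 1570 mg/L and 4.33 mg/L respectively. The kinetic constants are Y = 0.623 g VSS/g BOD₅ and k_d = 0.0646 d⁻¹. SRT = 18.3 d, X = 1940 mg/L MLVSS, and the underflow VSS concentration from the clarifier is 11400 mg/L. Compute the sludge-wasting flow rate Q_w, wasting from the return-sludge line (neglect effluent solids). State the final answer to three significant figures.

From the SRT design equation V = Y Q (S₀−S) θ_c / [X (1 + k_d θ_c)] = 0.623 × 2160 × (1570 − 4.33) × 18.3 / [1940 × (1 + 0.0646 × 18.3)] = 3.86×10^7 / 4233 = 9108 m³.
Q_w = (V·X)/(θ_c X_r) = 9108 × 1940 / (18.3 × 11400) = 84.69 m³/d.

Q_w ≈ 84.7 m³/d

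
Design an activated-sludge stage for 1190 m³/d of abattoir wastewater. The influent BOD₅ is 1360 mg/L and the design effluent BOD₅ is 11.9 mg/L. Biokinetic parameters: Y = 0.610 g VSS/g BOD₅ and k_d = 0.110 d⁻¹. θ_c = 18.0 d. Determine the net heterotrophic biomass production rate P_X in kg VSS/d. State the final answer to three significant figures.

P_X ≈ 328 kg VSS/d

Y_obs = Y / (1 + k_d θ_c) = 0.610 / (1 + 0.110 × 18.0) = 0.610 / 2.980 = 0.2047.
Q·(S₀ − S) = 1190 × (1360 − 11.9) × 10⁻³ = 1604 kg/d removed.
P_X = Y_obs · Q(S₀ − S) = 0.2047 × 1604 = 328.4 kg VSS/d.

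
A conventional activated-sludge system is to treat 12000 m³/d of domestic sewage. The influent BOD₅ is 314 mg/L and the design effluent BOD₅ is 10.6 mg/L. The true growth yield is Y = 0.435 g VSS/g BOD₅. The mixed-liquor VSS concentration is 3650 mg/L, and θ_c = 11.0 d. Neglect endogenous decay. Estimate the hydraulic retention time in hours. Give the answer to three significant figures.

With k_d = 0 the design equation reduces to V = Y Q (S₀−S) θ_c / X = 0.435 × 12000 × (314 − 10.6) × 11.0 / 3650 = 4773 m³.
HRT = V/Q = 4773 m³ / 12000 m³·d⁻¹ = 0.3977 d × 24 = 9.546 h.

τ ≈ 9.55 h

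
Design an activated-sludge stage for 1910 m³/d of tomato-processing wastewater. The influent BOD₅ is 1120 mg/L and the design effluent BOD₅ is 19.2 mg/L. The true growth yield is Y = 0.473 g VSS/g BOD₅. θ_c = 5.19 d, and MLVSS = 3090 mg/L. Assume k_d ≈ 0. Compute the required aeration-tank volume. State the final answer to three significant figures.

V ≈ 1670 m³

With k_d = 0 the design equation reduces to V = Y Q (S₀−S) θ_c / X = 0.473 × 1910 × (1120 − 19.2) × 5.19 / 3090 = 1670 m³.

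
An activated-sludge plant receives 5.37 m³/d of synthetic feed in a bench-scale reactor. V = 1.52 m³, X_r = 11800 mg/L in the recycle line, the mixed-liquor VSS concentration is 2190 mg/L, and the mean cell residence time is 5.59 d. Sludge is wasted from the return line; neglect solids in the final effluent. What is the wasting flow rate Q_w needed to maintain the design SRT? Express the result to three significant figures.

Q_w ≈ 0.0505 m³/d

Wasting from the return line (neglecting effluent solids): Q_w = V·X / (θ_c·X_r) = 1.520 × 2190 / (5.59 × 11800) = 0.05047 m³/d.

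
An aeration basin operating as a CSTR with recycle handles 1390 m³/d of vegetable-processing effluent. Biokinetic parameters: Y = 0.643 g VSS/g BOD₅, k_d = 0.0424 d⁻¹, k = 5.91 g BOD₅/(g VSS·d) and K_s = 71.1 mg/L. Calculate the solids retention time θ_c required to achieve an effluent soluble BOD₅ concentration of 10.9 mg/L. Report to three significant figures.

From 1/θ_c = Y·k·S/(K_s + S) − k_d: Y·k·S/(K_s+S) = 0.643 × 5.91 × 10.9 / (71.1 + 10.9) = 0.5051 d⁻¹.
θ_c = 1/(μ − k_d) = 1/(0.5051 − 0.0424) = 1/0.4627 = 2.161 d.

θ_c ≈ 2.16 d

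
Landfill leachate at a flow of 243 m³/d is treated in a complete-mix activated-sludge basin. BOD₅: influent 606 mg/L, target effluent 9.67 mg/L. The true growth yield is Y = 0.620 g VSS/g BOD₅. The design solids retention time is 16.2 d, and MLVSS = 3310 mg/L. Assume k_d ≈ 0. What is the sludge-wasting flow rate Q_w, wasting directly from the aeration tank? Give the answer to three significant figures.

Biomass mass balance (decay neglected): V·X = Y·Q·(S₀ − S)·θ_c, so V = 0.620 × 243 × (606 − 9.67) × 16.2 / 3310 = 439.7 m³.
With mixed-liquor wasting, θ_c = V/Q_w, so Q_w = V/θ_c = 439.7/16.2 = 27.14 m³/d.

Q_w ≈ 27.1 m³/d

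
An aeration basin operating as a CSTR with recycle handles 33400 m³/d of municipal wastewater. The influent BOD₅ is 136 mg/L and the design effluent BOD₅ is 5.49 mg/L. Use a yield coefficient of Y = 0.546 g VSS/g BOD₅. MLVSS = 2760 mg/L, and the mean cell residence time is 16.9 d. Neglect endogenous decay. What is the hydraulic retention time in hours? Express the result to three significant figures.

τ ≈ 10.5 h

With k_d = 0 the design equation reduces to V = Y Q (S₀−S) θ_c / X = 0.546 × 33400 × (136 − 5.49) × 16.9 / 2760 = 14573 m³.
τ = V/Q = 14573/33400 = 0.4363 d, or 10.47 h.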